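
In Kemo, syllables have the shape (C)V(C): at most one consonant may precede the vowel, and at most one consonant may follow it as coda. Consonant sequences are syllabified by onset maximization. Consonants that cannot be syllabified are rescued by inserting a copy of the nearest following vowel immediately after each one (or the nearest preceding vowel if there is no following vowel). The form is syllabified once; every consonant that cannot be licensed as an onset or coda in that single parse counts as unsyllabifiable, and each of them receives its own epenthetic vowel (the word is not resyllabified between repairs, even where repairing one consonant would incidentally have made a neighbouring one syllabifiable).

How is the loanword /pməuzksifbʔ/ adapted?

Under (C)V(C), the unsyllabifiable consonants are /p/, /k/, /b/, /ʔ/ (at most one coda consonant is licensed; onsets are limited to one consonant).
Each unlicensed consonant becomes the onset of a new syllable: /p/ → /pə/, /k/ → /ki/, /b/ → /bi/, /ʔ/ → /ʔi/.

pəməuzkisifbiʔi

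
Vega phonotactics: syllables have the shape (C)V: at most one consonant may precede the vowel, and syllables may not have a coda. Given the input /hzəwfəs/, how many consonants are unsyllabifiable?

Under (C)V, the unsyllabifiable consonants are /h/, /w/, /s/ (no codas are permitted; onsets are limited to one consonant).

3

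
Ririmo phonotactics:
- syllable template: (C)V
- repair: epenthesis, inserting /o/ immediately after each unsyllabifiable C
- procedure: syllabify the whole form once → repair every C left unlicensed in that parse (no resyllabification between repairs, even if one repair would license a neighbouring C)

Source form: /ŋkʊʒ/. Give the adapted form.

ŋokʊʒo

Syllabifying with onset maximization leaves /ŋ/, /ʒ/ stranded (no codas are permitted; onsets are limited to one consonant).
Each unlicensed consonant becomes the onset of a new syllable: /ŋ/ → /ŋo/, /ʒ/ → /ʒo/.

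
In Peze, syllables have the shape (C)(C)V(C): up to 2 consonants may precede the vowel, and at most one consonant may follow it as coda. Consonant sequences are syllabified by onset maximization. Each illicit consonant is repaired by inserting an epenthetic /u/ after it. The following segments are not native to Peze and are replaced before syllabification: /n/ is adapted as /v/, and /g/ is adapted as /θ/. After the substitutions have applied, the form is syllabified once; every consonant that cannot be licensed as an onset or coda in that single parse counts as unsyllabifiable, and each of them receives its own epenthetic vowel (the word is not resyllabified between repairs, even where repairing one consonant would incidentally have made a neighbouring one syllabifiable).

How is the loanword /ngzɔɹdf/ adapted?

Substitution: /n/ → /v/, /g/ → /θ/, giving /vθzɔɹdf/.
Syllabifying with onset maximization leaves /v/, /d/, /f/ stranded (at most one coda consonant is licensed; onsets may contain at most 2 consonants).
Epenthesis after each stranded consonant: /v/ → /vu/, /d/ → /du/, /f/ → /fu/.

vuθzɔɹdufu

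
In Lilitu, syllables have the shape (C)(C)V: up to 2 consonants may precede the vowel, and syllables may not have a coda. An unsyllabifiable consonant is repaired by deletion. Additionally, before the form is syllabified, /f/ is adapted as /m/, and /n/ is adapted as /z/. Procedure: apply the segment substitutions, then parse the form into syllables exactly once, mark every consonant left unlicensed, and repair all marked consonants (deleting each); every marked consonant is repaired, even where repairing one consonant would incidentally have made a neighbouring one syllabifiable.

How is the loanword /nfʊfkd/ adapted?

zmʊ

Substitution: /n/ → /z/, /f/ → /m/, giving /zmʊmkd/.
Under (C)(C)V, the unsyllabifiable consonants are /m/, /k/, /d/ (no codas are permitted; onsets may contain at most 2 consonants).
Each unlicensed consonant is deleted: /m/, /k/, /d/.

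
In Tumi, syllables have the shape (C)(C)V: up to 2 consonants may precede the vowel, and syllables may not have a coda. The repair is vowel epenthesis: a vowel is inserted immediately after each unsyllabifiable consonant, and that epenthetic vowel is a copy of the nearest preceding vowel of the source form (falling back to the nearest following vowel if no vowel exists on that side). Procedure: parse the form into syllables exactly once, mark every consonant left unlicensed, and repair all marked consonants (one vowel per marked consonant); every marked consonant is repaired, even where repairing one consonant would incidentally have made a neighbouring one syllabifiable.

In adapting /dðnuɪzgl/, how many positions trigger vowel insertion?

The unsyllabifiable consonants are /d/, /z/, /g/, /l/; each receives one epenthetic vowel.

4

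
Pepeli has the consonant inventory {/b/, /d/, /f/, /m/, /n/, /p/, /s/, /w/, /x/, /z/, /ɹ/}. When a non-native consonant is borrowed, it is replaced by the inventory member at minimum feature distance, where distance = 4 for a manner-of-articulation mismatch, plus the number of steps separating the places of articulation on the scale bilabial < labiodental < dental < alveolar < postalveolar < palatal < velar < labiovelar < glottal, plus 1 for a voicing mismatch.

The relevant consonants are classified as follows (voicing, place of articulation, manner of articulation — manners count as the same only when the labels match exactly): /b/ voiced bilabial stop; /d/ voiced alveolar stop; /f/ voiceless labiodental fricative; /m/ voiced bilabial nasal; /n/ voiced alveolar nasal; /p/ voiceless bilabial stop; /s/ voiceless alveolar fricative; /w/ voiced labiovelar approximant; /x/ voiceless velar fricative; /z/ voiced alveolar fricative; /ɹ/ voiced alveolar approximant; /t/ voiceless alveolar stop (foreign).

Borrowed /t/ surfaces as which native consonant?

/d/ is closest: same manner (stop), place distance 0 (alveolar→alveolar), voicing differs (+1); total 1. Next closest is /p/ at distance 3.

d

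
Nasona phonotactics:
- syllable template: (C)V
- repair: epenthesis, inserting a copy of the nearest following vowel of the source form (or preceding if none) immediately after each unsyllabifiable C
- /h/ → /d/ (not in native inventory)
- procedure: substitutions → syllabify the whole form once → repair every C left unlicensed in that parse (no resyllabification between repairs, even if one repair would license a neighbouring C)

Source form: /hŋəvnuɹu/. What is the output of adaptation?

Substitution: /h/ → /d/, giving /dŋəvnuɹu/.
Under (C)V, the unsyllabifiable consonants are /d/, /v/ (no codas are permitted; onsets are limited to one consonant).
Inserting the epenthetic vowel yields /d/ → /də/, /v/ → /vu/.

dəŋəvunuɹu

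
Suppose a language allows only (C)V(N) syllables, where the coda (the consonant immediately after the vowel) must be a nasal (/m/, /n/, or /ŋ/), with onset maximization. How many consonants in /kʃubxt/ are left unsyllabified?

The consonants /k/, /b/, /x/, /t/ cannot be parsed into a legal (C)V(N) syllable (only a nasal (/m/, /n/, or /ŋ/) is licensed in coda position; onsets are limited to one consonant).

4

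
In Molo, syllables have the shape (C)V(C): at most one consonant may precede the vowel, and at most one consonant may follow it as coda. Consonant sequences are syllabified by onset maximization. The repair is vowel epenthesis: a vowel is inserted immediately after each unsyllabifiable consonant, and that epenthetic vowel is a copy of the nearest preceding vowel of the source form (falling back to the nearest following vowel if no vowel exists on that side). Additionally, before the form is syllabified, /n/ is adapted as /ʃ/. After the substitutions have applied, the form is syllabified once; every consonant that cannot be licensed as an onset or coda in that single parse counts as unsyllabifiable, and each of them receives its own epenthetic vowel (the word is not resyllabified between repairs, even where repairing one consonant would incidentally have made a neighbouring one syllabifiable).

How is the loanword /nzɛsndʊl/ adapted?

ʃɛzɛsʃɛdʊl

Substitution: /n/ → /ʃ/, giving /ʃzɛsʃdʊl/.
Syllabifying with onset maximization leaves /ʃ/, /ʃ/ stranded (at most one coda consonant is licensed; onsets are limited to one consonant).
Inserting the epenthetic vowel yields /ʃ/ → /ʃɛ/, /ʃ/ → /ʃɛ/.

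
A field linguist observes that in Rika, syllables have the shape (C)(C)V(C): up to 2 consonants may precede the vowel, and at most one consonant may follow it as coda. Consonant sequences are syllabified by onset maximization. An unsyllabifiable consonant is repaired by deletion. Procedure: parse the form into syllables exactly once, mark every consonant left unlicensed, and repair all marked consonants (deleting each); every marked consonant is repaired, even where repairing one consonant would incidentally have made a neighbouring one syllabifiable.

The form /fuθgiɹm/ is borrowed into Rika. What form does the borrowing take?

Syllabifying with onset maximization leaves /m/ stranded (at most one coda consonant is licensed; onsets may contain at most 2 consonants).
Deleting the stranded consonants removes /m/.

fuθgiɹ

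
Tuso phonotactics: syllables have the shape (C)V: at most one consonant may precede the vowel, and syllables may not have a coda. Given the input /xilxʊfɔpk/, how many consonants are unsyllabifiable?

Syllabifying with onset maximization leaves /l/, /p/, /k/ stranded (no codas are permitted; onsets are limited to one consonant).

3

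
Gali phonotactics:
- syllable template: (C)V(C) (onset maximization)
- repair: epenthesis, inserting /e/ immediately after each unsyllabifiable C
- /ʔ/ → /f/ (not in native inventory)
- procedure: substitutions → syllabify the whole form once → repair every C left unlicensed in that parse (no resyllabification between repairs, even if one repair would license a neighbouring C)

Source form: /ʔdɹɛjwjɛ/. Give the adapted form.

fedeɹɛjwejɛ

Substitution: /ʔ/ → /f/, giving /fdɹɛjwjɛ/.
Syllabifying with onset maximization leaves /f/, /d/, /w/ stranded (at most one coda consonant is licensed; onsets are limited to one consonant).
Inserting the epenthetic vowel yields /f/ → /fe/, /d/ → /de/, /w/ → /we/.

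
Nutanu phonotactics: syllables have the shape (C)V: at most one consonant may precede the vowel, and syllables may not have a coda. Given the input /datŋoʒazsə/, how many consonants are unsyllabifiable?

The consonants /t/, /z/ cannot be parsed into a legal (C)V syllable (no codas are permitted; onsets are limited to one consonant).

2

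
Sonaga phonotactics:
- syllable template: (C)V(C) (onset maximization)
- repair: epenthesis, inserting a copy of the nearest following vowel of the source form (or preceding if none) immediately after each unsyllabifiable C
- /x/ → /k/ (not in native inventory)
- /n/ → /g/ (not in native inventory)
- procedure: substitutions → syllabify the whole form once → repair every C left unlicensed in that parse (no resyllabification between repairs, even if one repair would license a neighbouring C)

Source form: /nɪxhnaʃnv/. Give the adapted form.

gɪkhagaʃgava

Substitution: /n/ → /g/, /x/ → /k/, giving /gɪkhgaʃgv/.
Under (C)V(C), the unsyllabifiable consonants are /h/, /g/, /v/ (at most one coda consonant is licensed; onsets are limited to one consonant).
Inserting the epenthetic vowel yields /h/ → /ha/, /g/ → /ga/, /v/ → /va/.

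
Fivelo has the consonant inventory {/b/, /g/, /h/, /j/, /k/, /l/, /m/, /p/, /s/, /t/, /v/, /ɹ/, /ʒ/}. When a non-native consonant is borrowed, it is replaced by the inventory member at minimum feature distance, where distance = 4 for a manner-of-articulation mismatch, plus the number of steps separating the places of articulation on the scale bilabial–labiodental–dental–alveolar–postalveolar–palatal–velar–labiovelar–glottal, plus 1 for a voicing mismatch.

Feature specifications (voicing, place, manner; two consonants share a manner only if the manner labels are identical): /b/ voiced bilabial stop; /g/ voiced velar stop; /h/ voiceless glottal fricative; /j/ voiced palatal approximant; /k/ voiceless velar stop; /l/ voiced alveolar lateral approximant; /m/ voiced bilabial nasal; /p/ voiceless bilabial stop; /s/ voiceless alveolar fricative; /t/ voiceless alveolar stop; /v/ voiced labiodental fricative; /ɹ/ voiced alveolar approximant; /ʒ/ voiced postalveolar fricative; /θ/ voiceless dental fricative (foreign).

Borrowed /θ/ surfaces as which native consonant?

s

/s/ is closest: same manner (fricative), place distance 1 (dental→alveolar), same voicing; total 1. Next closest is /v/ at distance 2.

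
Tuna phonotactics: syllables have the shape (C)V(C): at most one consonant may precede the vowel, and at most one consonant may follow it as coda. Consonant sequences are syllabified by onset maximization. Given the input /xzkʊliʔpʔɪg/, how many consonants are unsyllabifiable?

3

Under (C)V(C), the unsyllabifiable consonants are /x/, /z/, /p/ (at most one coda consonant is licensed; onsets are limited to one consonant).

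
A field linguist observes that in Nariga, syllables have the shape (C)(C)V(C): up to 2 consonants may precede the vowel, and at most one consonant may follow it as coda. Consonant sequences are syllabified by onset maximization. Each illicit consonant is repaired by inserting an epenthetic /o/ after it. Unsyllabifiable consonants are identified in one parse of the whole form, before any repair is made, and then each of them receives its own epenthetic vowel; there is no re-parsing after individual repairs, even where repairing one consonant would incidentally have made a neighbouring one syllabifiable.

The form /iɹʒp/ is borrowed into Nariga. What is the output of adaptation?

The consonants /ʒ/, /p/ cannot be parsed into a legal (C)(C)V(C) syllable (at most one coda consonant is licensed; onsets may contain at most 2 consonants).
Each unlicensed consonant becomes the onset of a new syllable: /ʒ/ → /ʒo/, /p/ → /po/.

iɹʒopo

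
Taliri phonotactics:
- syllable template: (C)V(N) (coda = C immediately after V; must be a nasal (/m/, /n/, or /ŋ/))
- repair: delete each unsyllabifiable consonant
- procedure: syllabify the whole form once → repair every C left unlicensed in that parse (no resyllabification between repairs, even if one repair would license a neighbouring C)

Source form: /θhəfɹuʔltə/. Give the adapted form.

həɹutə

Syllabifying with onset maximization leaves /θ/, /f/, /ʔ/, /l/ stranded (only a nasal (/m/, /n/, or /ŋ/) is licensed in coda position; onsets are limited to one consonant).
Deletion applies to /θ/, /f/, /ʔ/, /l/.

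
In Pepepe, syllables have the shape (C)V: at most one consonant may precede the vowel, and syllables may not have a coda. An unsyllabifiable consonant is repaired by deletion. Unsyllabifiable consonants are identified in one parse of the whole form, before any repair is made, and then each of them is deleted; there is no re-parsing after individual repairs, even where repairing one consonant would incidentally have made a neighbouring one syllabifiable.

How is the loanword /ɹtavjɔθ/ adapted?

tajɔ

Syllabifying with onset maximization leaves /ɹ/, /v/, /θ/ stranded (no codas are permitted; onsets are limited to one consonant).
Deletion applies to /ɹ/, /v/, /θ/.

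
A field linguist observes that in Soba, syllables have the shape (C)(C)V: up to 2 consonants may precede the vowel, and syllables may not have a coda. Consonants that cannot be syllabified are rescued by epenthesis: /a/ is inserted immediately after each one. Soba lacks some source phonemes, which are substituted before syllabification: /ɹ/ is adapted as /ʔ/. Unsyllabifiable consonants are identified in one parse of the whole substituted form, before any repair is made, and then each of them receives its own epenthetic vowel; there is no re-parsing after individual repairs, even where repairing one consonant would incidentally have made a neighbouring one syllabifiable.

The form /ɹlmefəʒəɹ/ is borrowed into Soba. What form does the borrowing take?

Substitution: /ɹ/ → /ʔ/, giving /ʔlmefəʒəʔ/.
Under (C)(C)V, the unsyllabifiable consonants are /ʔ/, /ʔ/ (no codas are permitted; onsets may contain at most 2 consonants).
Epenthesis after each stranded consonant: /ʔ/ → /ʔa/, /ʔ/ → /ʔa/.

ʔalmefəʒəʔa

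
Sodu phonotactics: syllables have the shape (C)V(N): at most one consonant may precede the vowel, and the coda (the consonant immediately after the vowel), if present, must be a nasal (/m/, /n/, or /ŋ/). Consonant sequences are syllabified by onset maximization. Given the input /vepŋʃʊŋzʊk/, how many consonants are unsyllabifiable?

Under (C)V(N), the unsyllabifiable consonants are /p/, /ŋ/, /k/ (only a nasal (/m/, /n/, or /ŋ/) is licensed in coda position; onsets are limited to one consonant).

3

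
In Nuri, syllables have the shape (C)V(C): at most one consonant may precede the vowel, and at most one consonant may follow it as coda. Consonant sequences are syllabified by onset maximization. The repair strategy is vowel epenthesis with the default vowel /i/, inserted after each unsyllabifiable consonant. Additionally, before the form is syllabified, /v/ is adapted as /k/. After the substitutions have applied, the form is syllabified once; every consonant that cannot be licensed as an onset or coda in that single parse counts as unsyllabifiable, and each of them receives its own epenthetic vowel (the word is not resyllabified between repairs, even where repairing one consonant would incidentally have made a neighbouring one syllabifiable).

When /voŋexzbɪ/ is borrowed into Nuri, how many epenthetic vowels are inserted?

1

After substitution the input is /koŋexzbɪ/.
The unsyllabifiable consonants are /z/; each receives one epenthetic vowel.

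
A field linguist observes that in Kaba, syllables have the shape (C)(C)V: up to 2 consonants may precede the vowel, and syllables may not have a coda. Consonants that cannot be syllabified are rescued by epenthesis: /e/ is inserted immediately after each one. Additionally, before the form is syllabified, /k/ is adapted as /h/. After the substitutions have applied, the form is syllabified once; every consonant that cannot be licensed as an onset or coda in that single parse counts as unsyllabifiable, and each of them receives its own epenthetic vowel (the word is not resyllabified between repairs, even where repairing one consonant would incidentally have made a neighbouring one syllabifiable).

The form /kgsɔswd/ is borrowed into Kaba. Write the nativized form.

hegsɔsewede

Substitution: /k/ → /h/, giving /hgsɔswd/.
The consonants /h/, /s/, /w/, /d/ cannot be parsed into a legal (C)(C)V syllable (no codas are permitted; onsets may contain at most 2 consonants).
Epenthesis after each stranded consonant: /h/ → /he/, /s/ → /se/, /w/ → /we/, /d/ → /de/.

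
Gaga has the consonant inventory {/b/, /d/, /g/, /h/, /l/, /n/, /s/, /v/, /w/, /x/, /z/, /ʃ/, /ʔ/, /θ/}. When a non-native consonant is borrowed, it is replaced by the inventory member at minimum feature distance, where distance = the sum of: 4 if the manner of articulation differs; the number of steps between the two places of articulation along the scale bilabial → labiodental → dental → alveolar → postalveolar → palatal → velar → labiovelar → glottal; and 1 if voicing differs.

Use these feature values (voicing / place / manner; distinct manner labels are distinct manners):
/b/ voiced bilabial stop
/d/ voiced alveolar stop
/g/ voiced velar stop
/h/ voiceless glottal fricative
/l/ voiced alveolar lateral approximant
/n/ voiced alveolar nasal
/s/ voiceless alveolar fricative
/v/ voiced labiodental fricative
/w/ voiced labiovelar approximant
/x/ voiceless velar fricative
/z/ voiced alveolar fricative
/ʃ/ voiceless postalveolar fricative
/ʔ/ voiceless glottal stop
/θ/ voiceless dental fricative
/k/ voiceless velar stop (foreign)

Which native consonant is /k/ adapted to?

g

/g/ is closest: same manner (stop), place distance 0 (velar→velar), voicing differs (+1); total 1. Next closest is /ʔ/ at distance 2.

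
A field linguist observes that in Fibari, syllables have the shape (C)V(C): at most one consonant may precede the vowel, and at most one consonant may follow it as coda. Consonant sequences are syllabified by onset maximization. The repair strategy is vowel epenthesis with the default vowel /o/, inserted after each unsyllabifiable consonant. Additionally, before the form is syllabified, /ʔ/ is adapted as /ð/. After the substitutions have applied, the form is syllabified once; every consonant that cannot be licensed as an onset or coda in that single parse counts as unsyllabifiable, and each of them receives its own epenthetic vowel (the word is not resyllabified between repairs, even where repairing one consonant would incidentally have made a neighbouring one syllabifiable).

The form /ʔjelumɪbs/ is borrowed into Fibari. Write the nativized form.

Substitution: /ʔ/ → /ð/, giving /ðjelumɪbs/.
Syllabifying with onset maximization leaves /ð/, /s/ stranded (at most one coda consonant is licensed; onsets are limited to one consonant).
Epenthesis after each stranded consonant: /ð/ → /ðo/, /s/ → /so/.

ðojelumɪbso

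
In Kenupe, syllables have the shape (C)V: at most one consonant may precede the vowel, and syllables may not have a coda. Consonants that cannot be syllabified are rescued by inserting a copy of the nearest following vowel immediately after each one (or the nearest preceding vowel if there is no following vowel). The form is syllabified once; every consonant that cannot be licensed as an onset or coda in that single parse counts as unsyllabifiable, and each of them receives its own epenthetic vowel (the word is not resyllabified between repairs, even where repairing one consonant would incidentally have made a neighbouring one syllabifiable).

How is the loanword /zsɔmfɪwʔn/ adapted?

The consonants /z/, /m/, /w/, /ʔ/, /n/ cannot be parsed into a legal (C)V syllable (no codas are permitted; onsets are limited to one consonant).
Inserting the epenthetic vowel yields /z/ → /zɔ/, /m/ → /mɪ/, /w/ → /wɪ/, /ʔ/ → /ʔɪ/, /n/ → /nɪ/.

zɔsɔmɪfɪwɪʔɪnɪ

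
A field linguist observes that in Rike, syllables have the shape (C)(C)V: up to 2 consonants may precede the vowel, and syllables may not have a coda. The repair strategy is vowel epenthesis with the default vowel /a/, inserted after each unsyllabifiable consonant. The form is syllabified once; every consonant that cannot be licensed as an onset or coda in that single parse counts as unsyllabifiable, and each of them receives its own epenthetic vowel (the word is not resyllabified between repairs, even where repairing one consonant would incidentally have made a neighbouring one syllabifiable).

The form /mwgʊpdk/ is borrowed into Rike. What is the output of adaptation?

Syllabifying with onset maximization leaves /m/, /p/, /d/, /k/ stranded (no codas are permitted; onsets may contain at most 2 consonants).
Each unlicensed consonant becomes the onset of a new syllable: /m/ → /ma/, /p/ → /pa/, /d/ → /da/, /k/ → /ka/.

mawgʊpadaka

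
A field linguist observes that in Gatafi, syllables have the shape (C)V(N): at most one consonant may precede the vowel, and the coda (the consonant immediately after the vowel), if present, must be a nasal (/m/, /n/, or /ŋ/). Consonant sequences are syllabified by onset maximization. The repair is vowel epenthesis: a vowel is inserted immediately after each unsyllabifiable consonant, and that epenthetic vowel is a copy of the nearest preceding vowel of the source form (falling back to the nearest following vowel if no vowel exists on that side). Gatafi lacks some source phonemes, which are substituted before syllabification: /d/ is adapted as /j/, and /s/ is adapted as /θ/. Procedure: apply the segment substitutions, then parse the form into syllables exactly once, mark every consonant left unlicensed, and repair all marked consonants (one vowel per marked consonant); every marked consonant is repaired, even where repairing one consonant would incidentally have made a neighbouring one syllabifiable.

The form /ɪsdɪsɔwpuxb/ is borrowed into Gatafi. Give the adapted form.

Substitution: /s/ → /θ/, /d/ → /j/, giving /ɪθjɪθɔwpuxb/.
The consonants /θ/, /w/, /x/, /b/ cannot be parsed into a legal (C)V(N) syllable (only a nasal (/m/, /n/, or /ŋ/) is licensed in coda position; onsets are limited to one consonant).
Inserting the epenthetic vowel yields /θ/ → /θɪ/, /w/ → /wɔ/, /x/ → /xu/, /b/ → /bu/.

ɪθɪjɪθɔwɔpuxubu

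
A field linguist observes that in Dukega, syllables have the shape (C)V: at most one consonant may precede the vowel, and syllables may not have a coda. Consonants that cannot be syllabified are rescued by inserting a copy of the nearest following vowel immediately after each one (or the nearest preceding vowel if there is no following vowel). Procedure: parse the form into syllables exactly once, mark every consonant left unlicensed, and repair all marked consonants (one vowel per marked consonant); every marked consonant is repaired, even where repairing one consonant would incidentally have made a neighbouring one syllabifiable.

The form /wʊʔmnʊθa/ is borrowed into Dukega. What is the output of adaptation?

wʊʔʊmʊnʊθa

Under (C)V, the unsyllabifiable consonants are /ʔ/, /m/ (no codas are permitted; onsets are limited to one consonant).
Epenthesis after each stranded consonant: /ʔ/ → /ʔʊ/, /m/ → /mʊ/.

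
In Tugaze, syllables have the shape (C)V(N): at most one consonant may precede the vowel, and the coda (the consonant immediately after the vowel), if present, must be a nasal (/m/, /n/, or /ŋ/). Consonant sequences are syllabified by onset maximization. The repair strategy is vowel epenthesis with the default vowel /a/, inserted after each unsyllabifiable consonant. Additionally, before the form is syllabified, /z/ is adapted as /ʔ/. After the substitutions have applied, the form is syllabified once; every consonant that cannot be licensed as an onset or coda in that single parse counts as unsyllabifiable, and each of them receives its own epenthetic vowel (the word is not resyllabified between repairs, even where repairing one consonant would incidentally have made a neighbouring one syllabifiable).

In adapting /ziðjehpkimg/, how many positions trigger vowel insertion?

After substitution the input is /ʔiðjehpkimg/.
The unsyllabifiable consonants are /ð/, /h/, /p/, /g/; each receives one epenthetic vowel.

4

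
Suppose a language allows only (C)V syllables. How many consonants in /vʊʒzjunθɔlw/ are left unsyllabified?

5

Under (C)V, the unsyllabifiable consonants are /ʒ/, /z/, /n/, /l/, /w/ (no codas are permitted; onsets are limited to one consonant).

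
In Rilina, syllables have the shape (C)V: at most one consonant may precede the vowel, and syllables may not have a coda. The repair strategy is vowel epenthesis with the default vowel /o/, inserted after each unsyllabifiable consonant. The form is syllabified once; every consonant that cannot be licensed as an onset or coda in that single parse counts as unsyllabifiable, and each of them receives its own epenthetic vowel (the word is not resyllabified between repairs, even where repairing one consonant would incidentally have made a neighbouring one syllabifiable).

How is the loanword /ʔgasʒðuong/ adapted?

ʔogasoʒoðuonogo

Syllabifying with onset maximization leaves /ʔ/, /s/, /ʒ/, /n/, /g/ stranded (no codas are permitted; onsets are limited to one consonant).
Each unlicensed consonant becomes the onset of a new syllable: /ʔ/ → /ʔo/, /s/ → /so/, /ʒ/ → /ʒo/, /n/ → /no/, /g/ → /go/.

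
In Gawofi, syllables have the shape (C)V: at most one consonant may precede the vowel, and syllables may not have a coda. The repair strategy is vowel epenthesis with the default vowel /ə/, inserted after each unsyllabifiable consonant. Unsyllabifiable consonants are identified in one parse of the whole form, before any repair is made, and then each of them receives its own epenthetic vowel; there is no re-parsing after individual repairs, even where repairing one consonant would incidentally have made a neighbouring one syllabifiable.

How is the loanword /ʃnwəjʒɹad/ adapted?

ʃənəwəjəʒəɹadə

Under (C)V, the unsyllabifiable consonants are /ʃ/, /n/, /j/, /ʒ/, /d/ (no codas are permitted; onsets are limited to one consonant).
Each unlicensed consonant becomes the onset of a new syllable: /ʃ/ → /ʃə/, /n/ → /nə/, /j/ → /jə/, /ʒ/ → /ʒə/, /d/ → /də/.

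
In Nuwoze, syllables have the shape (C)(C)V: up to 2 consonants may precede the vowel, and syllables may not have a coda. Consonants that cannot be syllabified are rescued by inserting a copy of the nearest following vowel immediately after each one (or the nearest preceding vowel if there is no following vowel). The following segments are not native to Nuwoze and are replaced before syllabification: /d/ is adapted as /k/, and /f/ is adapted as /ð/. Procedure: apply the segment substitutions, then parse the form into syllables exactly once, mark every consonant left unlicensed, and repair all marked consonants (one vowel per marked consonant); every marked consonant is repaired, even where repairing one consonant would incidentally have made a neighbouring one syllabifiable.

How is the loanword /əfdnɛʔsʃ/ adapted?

əðɛknɛʔɛsɛʃɛ

Substitution: /f/ → /ð/, /d/ → /k/, giving /əðknɛʔsʃ/.
Under (C)(C)V, the unsyllabifiable consonants are /ð/, /ʔ/, /s/, /ʃ/ (no codas are permitted; onsets may contain at most 2 consonants).
Epenthesis after each stranded consonant: /ð/ → /ðɛ/, /ʔ/ → /ʔɛ/, /s/ → /sɛ/, /ʃ/ → /ʃɛ/.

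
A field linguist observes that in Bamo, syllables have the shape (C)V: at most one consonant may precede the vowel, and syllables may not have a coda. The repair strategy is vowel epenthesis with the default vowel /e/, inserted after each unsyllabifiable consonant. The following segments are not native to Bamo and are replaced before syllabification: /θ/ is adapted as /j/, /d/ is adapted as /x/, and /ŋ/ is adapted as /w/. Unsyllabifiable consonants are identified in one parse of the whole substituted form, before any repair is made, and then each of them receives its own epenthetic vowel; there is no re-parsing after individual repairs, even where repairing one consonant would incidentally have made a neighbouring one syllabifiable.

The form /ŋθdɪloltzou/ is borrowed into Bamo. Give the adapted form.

wejexɪloletezou

Substitution: /ŋ/ → /w/, /θ/ → /j/, /d/ → /x/, giving /wjxɪloltzou/.
Under (C)V, the unsyllabifiable consonants are /w/, /j/, /l/, /t/ (no codas are permitted; onsets are limited to one consonant).
Each unlicensed consonant becomes the onset of a new syllable: /w/ → /we/, /j/ → /je/, /l/ → /le/, /t/ → /te/.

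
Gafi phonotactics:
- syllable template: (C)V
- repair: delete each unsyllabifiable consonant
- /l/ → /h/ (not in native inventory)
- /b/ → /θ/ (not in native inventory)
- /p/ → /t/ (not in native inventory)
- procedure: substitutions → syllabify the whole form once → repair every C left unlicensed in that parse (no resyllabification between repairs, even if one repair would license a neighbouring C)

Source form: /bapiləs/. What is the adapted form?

Substitution: /b/ → /θ/, /p/ → /t/, /l/ → /h/, giving /θatihəs/.
The consonants /s/ cannot be parsed into a legal (C)V syllable (no codas are permitted; onsets are limited to one consonant).
Deleting the stranded consonants removes /s/.

θatihə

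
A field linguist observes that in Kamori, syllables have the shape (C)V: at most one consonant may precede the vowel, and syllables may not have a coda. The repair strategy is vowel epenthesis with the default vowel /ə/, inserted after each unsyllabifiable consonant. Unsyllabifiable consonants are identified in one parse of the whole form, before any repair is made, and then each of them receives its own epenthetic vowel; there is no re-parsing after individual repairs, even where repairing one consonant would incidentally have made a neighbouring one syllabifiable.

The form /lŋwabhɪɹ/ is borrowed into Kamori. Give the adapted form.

Under (C)V, the unsyllabifiable consonants are /l/, /ŋ/, /b/, /ɹ/ (no codas are permitted; onsets are limited to one consonant).
Inserting the epenthetic vowel yields /l/ → /lə/, /ŋ/ → /ŋə/, /b/ → /bə/, /ɹ/ → /ɹə/.

ləŋəwabəhɪɹə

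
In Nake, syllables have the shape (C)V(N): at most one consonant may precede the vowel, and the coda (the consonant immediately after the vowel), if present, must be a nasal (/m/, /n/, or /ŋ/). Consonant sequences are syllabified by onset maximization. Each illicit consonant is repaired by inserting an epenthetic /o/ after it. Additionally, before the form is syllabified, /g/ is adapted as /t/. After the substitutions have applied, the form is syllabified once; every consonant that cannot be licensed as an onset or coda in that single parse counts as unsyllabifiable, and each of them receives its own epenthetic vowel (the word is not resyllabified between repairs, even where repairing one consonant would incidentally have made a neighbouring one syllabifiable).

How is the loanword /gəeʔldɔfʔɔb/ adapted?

təeʔolodɔfoʔɔbo

Substitution: /g/ → /t/, giving /təeʔldɔfʔɔb/.
The consonants /ʔ/, /l/, /f/, /b/ cannot be parsed into a legal (C)V(N) syllable (only a nasal (/m/, /n/, or /ŋ/) is licensed in coda position; onsets are limited to one consonant).
Each unlicensed consonant becomes the onset of a new syllable: /ʔ/ → /ʔo/, /l/ → /lo/, /f/ → /fo/, /b/ → /bo/.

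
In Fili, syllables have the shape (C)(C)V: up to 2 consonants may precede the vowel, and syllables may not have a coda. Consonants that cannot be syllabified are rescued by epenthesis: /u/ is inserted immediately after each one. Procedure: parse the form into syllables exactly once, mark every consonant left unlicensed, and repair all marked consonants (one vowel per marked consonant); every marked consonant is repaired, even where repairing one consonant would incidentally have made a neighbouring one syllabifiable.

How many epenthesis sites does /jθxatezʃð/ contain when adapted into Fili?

4

The unsyllabifiable consonants are /j/, /z/, /ʃ/, /ð/; each receives one epenthetic vowel.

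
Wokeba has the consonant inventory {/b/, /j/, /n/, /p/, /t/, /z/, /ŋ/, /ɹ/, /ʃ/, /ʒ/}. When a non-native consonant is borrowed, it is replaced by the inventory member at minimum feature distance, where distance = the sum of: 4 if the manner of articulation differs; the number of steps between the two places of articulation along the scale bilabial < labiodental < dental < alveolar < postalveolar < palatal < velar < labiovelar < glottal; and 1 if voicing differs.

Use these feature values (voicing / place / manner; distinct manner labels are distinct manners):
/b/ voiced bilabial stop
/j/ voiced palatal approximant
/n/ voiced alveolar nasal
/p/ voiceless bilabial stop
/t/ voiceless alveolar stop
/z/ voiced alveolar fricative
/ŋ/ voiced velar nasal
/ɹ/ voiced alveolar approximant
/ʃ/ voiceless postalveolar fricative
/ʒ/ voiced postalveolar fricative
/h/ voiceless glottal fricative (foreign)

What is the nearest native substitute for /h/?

ʃ

/ʃ/ is closest: same manner (fricative), place distance 4 (glottal→postalveolar), same voicing; total 4. Next closest is /ʒ/ at distance 5.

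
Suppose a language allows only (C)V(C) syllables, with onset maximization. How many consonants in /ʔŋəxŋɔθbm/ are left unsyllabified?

Syllabifying with onset maximization leaves /ʔ/, /b/, /m/ stranded (at most one coda consonant is licensed; onsets are limited to one consonant).

3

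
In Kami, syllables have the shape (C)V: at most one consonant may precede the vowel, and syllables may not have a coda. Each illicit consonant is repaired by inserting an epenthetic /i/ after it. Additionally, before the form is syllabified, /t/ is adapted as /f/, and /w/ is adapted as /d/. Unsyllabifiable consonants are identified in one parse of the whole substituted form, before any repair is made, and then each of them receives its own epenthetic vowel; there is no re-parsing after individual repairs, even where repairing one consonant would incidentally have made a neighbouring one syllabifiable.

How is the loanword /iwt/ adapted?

Substitution: /w/ → /d/, /t/ → /f/, giving /idf/.
The consonants /d/, /f/ cannot be parsed into a legal (C)V syllable (no codas are permitted; onsets are limited to one consonant).
Inserting the epenthetic vowel yields /d/ → /di/, /f/ → /fi/.

idifi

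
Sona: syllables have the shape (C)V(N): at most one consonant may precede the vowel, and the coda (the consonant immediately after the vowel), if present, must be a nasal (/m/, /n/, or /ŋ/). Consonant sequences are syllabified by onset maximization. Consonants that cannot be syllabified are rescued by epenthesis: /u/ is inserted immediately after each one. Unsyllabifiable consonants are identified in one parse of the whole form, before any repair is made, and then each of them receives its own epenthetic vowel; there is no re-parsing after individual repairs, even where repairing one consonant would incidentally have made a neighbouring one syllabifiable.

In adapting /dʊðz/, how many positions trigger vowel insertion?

The unsyllabifiable consonants are /ð/, /z/; each receives one epenthetic vowel.

2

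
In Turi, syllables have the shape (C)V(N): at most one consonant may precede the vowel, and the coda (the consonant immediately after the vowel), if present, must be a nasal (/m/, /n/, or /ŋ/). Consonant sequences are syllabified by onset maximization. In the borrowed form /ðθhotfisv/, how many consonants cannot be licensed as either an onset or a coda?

The consonants /ð/, /θ/, /t/, /s/, /v/ cannot be parsed into a legal (C)V(N) syllable (only a nasal (/m/, /n/, or /ŋ/) is licensed in coda position; onsets are limited to one consonant).

5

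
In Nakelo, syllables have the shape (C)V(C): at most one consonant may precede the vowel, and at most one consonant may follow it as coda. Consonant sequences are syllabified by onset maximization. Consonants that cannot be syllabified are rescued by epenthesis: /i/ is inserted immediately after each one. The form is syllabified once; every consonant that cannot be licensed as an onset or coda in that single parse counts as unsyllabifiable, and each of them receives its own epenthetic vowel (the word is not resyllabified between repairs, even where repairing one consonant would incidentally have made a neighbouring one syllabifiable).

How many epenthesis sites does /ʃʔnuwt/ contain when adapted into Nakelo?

3

The unsyllabifiable consonants are /ʃ/, /ʔ/, /t/; each receives one epenthetic vowel.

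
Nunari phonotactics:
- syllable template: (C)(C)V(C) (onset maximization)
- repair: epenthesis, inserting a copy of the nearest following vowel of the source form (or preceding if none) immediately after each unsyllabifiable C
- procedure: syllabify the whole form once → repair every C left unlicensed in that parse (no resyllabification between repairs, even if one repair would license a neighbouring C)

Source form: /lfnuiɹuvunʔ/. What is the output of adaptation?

Under (C)(C)V(C), the unsyllabifiable consonants are /l/, /ʔ/ (at most one coda consonant is licensed; onsets may contain at most 2 consonants).
Each unlicensed consonant becomes the onset of a new syllable: /l/ → /lu/, /ʔ/ → /ʔu/.

lufnuiɹuvunʔu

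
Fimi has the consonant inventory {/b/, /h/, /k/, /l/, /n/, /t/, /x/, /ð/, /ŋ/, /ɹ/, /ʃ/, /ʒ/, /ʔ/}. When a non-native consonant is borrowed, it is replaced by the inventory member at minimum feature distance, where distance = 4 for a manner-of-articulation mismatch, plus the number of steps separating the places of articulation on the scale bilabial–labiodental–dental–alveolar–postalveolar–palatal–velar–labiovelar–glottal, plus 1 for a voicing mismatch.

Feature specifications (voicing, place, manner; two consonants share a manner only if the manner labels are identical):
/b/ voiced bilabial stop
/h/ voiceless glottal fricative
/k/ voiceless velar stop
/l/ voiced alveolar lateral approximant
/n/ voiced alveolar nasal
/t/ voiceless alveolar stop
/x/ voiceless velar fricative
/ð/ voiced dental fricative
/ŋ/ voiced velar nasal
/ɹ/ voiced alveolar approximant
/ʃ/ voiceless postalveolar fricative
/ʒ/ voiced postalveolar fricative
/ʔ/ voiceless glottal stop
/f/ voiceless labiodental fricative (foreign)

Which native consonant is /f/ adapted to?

/ð/ is closest: same manner (fricative), place distance 1 (labiodental→dental), voicing differs (+1); total 2. Next closest is /ʃ/ at distance 3.

ð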